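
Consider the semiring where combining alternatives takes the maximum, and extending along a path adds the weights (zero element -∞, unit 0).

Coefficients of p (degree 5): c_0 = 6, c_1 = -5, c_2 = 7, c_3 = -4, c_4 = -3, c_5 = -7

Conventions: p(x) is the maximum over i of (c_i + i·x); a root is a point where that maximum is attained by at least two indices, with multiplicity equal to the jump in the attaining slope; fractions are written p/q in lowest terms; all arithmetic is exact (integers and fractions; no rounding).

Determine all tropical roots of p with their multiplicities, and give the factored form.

hull edge (i=0, c=6) to (i=2, c=7): slope 1/2, span 2
hull edge (i=2, c=7) to (i=5, c=-7): slope -14/3, span 3
Factored form: p(x) = -7 ⊗ (x ⊕ (-1/2)) ⊗ (x ⊕ (-1/2)) ⊗ (x ⊕ 14/3) ⊗ (x ⊕ 14/3) ⊗ (x ⊕ 14/3)
Answer: roots = -1/2 (mult 2), 14/3 (mult 3)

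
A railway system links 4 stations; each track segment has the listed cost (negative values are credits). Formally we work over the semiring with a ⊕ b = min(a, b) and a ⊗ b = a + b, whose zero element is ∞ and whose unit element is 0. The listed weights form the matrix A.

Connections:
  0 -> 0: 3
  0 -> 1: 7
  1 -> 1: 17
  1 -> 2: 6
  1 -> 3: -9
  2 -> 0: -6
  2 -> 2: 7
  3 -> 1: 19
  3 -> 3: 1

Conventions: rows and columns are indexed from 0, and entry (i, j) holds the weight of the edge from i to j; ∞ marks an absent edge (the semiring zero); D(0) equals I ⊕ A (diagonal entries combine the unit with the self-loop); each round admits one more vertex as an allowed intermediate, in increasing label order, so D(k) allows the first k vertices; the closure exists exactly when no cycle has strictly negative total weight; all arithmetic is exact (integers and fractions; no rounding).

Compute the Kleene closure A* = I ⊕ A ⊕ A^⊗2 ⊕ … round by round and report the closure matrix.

D(0):
  [0, 7, ∞, ∞]
  [∞, 0, 6, -9]
  [-6, ∞, 0, ∞]
  [∞, 19, ∞, 0]
D(1):
  [0, 7, ∞, ∞]
  [∞, 0, 6, -9]
  [-6, 1, 0, ∞]
  [∞, 19, ∞, 0]
D(2):
  [0, 7, 13, -2]
  [∞, 0, 6, -9]
  [-6, 1, 0, -8]
  [∞, 19, 25, 0]
D(3):
  [0, 7, 13, -2]
  [0, 0, 6, -9]
  [-6, 1, 0, -8]
  [19, 19, 25, 0]
D(4):
  [0, 7, 13, -2]
  [0, 0, 6, -9]
  [-6, 1, 0, -8]
  [19, 19, 25, 0]
Answer: A* = [[0, 7, 13, -2], [0, 0, 6, -9], [-6, 1, 0, -8], [19, 19, 25, 0]]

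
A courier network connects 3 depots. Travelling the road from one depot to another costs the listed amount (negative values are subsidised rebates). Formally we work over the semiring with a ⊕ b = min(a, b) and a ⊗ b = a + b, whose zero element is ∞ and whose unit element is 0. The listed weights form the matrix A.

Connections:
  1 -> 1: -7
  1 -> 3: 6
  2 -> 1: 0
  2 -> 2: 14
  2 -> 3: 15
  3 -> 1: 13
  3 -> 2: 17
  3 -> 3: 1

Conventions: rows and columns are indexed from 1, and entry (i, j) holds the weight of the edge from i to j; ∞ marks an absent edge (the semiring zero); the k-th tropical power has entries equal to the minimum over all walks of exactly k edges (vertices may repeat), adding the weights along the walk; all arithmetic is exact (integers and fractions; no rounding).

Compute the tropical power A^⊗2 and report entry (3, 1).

A^⊗2:
  [-14, 23, -1]
  [-7, 28, 6]
  [6, 18, 2]
Key observation: the optimum is the walk 3->1->1, with weight 13 + (-7) = 6.
Optimal value attained by: walk 3->1->1.
Answer: (A^⊗2)[3][1] = 6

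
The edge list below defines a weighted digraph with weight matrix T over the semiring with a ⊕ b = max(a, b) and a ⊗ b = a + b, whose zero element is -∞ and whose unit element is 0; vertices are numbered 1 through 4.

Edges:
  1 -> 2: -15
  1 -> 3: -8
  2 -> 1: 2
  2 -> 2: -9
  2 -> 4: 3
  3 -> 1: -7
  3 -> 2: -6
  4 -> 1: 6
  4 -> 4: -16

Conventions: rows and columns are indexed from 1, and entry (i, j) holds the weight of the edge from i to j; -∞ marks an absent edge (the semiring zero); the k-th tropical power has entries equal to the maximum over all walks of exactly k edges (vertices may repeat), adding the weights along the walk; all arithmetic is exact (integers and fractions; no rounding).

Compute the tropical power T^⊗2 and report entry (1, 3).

T^⊗2:
  [-13, -14, -∞, -12]
  [9, -13, -6, -6]
  [-4, -15, -15, -3]
  [-10, -9, -2, -32]
Key observation: no walk of exactly 2 edges connects these vertices, so the entry is the semiring zero.
Answer: (T^⊗2)[1][3] = -∞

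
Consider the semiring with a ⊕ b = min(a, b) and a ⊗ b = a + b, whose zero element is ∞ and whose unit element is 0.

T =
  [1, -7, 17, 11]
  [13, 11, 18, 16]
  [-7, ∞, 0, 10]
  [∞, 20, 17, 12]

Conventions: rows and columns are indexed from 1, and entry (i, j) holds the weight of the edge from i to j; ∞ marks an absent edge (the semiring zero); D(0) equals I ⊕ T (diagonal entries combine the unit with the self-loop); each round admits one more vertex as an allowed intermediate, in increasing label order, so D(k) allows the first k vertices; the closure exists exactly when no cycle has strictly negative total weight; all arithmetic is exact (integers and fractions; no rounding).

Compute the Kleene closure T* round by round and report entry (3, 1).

D(0):
  [0, -7, 17, 11]
  [13, 0, 18, 16]
  [-7, ∞, 0, 10]
  [∞, 20, 17, 0]
D(1):
  [0, -7, 17, 11]
  [13, 0, 18, 16]
  [-7, -14, 0, 4]
  [∞, 20, 17, 0]
D(2):
  [0, -7, 11, 9]
  [13, 0, 18, 16]
  [-7, -14, 0, 2]
  [33, 20, 17, 0]
D(3):
  [0, -7, 11, 9]
  [11, 0, 18, 16]
  [-7, -14, 0, 2]
  [10, 3, 17, 0]
D(4):
  [0, -7, 11, 9]
  [11, 0, 18, 16]
  [-7, -14, 0, 2]
  [10, 3, 17, 0]
Answer: T*[3][1] = -7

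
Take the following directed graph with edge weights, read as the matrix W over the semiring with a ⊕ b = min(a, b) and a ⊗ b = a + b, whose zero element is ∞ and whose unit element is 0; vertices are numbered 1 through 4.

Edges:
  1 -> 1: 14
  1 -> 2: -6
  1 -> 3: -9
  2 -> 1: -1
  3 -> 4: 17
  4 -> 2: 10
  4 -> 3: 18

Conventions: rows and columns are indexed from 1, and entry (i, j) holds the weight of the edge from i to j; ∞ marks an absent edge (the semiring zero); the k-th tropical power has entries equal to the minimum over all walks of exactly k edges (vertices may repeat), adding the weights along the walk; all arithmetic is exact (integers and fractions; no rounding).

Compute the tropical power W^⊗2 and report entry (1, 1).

W^⊗2:
  [-7, 8, 5, 8]
  [13, -7, -10, ∞]
  [∞, 27, 35, ∞]
  [9, ∞, ∞, 35]
Key observation: the optimum is the walk 1->2->1, with weight (-6) + (-1) = -7.
Optimal value attained by: walk 1->2->1.
Answer: (W^⊗2)[1][1] = -7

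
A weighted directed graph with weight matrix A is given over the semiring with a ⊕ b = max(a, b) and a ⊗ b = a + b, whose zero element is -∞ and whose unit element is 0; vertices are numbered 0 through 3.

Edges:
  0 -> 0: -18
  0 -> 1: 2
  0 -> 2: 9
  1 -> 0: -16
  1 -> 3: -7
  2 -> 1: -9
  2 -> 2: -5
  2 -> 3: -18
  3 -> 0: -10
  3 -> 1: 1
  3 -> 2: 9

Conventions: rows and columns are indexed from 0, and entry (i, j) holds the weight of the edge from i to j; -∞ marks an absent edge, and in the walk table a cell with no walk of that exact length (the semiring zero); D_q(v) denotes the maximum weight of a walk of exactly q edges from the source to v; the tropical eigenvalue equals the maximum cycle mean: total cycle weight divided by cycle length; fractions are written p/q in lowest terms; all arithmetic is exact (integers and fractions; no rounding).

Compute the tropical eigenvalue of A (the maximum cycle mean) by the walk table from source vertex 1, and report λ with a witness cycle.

q=0: [-∞, 0, -∞, -∞]
q=1: [-16, -∞, -∞, -7]
q=2: [-17, -6, 2, -∞]
q=3: [-22, -7, -3, -13]
q=4: [-23, -12, -4, -14]
Optimal cycle mean attained by: cycle 1->3->2->1, total (-7) + 9 + (-9), length 3.
Answer: λ = -7/3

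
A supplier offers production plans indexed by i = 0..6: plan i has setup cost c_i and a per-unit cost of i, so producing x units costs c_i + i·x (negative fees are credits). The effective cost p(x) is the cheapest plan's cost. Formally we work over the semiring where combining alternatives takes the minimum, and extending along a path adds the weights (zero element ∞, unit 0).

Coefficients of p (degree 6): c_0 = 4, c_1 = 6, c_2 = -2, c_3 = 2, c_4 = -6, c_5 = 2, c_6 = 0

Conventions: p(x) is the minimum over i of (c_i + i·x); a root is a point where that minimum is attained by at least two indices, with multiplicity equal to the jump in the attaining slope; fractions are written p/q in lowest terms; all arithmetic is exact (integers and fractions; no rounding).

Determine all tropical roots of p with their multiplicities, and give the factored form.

hull edge (i=0, c=4) to (i=2, c=-2): slope -3, span 2
hull edge (i=2, c=-2) to (i=4, c=-6): slope -2, span 2
hull edge (i=4, c=-6) to (i=6, c=0): slope 3, span 2
Factored form: p(x) = 0 ⊗ (x ⊕ (-3)) ⊗ (x ⊕ (-3)) ⊗ (x ⊕ 2) ⊗ (x ⊕ 2) ⊗ (x ⊕ 3) ⊗ (x ⊕ 3)
Answer: roots = -3 (mult 2), 2 (mult 2), 3 (mult 2)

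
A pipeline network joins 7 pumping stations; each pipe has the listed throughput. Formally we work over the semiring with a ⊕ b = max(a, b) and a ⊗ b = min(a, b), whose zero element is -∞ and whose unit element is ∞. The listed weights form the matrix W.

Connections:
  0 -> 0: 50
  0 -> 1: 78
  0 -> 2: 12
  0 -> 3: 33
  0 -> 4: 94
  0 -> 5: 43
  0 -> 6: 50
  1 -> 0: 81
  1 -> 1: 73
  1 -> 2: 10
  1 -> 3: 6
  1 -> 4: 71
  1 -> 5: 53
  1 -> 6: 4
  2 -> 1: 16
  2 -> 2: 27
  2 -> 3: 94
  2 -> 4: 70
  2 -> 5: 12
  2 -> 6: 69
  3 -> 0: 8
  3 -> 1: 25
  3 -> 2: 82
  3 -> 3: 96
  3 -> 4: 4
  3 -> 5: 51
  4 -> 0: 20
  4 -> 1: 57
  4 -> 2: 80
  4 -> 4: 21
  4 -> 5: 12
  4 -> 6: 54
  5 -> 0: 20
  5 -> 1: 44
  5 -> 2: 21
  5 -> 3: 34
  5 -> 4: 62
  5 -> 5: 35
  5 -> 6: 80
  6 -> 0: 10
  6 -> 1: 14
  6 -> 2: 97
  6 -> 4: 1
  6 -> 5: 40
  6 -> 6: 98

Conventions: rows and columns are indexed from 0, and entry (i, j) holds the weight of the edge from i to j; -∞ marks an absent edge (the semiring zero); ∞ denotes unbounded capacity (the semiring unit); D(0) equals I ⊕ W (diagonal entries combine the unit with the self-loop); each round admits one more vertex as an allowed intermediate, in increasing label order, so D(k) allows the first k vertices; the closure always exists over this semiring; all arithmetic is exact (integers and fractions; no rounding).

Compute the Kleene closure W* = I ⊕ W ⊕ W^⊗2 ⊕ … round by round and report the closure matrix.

D(0):
  [∞, 78, 12, 33, 94, 43, 50]
  [81, ∞, 10, 6, 71, 53, 4]
  [-∞, 16, ∞, 94, 70, 12, 69]
  [8, 25, 82, ∞, 4, 51, -∞]
  [20, 57, 80, -∞, ∞, 12, 54]
  [20, 44, 21, 34, 62, ∞, 80]
  [10, 14, 97, -∞, 1, 40, ∞]
D(1):
  [∞, 78, 12, 33, 94, 43, 50]
  [81, ∞, 12, 33, 81, 53, 50]
  [-∞, 16, ∞, 94, 70, 12, 69]
  [8, 25, 82, ∞, 8, 51, 8]
  [20, 57, 80, 20, ∞, 20, 54]
  [20, 44, 21, 34, 62, ∞, 80]
  [10, 14, 97, 10, 10, 40, ∞]
D(2):
  [∞, 78, 12, 33, 94, 53, 50]
  [81, ∞, 12, 33, 81, 53, 50]
  [16, 16, ∞, 94, 70, 16, 69]
  [25, 25, 82, ∞, 25, 51, 25]
  [57, 57, 80, 33, ∞, 53, 54]
  [44, 44, 21, 34, 62, ∞, 80]
  [14, 14, 97, 14, 14, 40, ∞]
D(3):
  [∞, 78, 12, 33, 94, 53, 50]
  [81, ∞, 12, 33, 81, 53, 50]
  [16, 16, ∞, 94, 70, 16, 69]
  [25, 25, 82, ∞, 70, 51, 69]
  [57, 57, 80, 80, ∞, 53, 69]
  [44, 44, 21, 34, 62, ∞, 80]
  [16, 16, 97, 94, 70, 40, ∞]
D(4):
  [∞, 78, 33, 33, 94, 53, 50]
  [81, ∞, 33, 33, 81, 53, 50]
  [25, 25, ∞, 94, 70, 51, 69]
  [25, 25, 82, ∞, 70, 51, 69]
  [57, 57, 80, 80, ∞, 53, 69]
  [44, 44, 34, 34, 62, ∞, 80]
  [25, 25, 97, 94, 70, 51, ∞]
D(5):
  [∞, 78, 80, 80, 94, 53, 69]
  [81, ∞, 80, 80, 81, 53, 69]
  [57, 57, ∞, 94, 70, 53, 69]
  [57, 57, 82, ∞, 70, 53, 69]
  [57, 57, 80, 80, ∞, 53, 69]
  [57, 57, 62, 62, 62, ∞, 80]
  [57, 57, 97, 94, 70, 53, ∞]
D(6):
  [∞, 78, 80, 80, 94, 53, 69]
  [81, ∞, 80, 80, 81, 53, 69]
  [57, 57, ∞, 94, 70, 53, 69]
  [57, 57, 82, ∞, 70, 53, 69]
  [57, 57, 80, 80, ∞, 53, 69]
  [57, 57, 62, 62, 62, ∞, 80]
  [57, 57, 97, 94, 70, 53, ∞]
D(7):
  [∞, 78, 80, 80, 94, 53, 69]
  [81, ∞, 80, 80, 81, 53, 69]
  [57, 57, ∞, 94, 70, 53, 69]
  [57, 57, 82, ∞, 70, 53, 69]
  [57, 57, 80, 80, ∞, 53, 69]
  [57, 57, 80, 80, 70, ∞, 80]
  [57, 57, 97, 94, 70, 53, ∞]
Answer: W* = [[∞, 78, 80, 80, 94, 53, 69], [81, ∞, 80, 80, 81, 53, 69], [57, 57, ∞, 94, 70, 53, 69], [57, 57, 82, ∞, 70, 53, 69], [57, 57, 80, 80, ∞, 53, 69], [57, 57, 80, 80, 70, ∞, 80], [57, 57, 97, 94, 70, 53, ∞]]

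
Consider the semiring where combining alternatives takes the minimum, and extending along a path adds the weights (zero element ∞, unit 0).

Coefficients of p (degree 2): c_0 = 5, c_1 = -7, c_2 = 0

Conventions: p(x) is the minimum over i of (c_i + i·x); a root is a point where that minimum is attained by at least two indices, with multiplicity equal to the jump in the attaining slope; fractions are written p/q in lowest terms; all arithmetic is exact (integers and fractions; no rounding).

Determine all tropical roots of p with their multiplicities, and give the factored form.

hull edge (i=0, c=5) to (i=1, c=-7): slope -12, span 1
hull edge (i=1, c=-7) to (i=2, c=0): slope 7, span 1
Factored form: p(x) = 0 ⊗ (x ⊕ (-7)) ⊗ (x ⊕ 12)
Answer: roots = -7 (mult 1), 12 (mult 1)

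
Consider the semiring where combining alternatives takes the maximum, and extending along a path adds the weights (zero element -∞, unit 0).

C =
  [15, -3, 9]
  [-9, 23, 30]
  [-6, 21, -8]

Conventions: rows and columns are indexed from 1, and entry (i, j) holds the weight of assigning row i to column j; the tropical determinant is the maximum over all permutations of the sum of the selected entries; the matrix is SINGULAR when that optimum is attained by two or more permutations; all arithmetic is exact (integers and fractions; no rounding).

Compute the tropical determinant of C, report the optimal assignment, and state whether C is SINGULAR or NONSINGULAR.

σ = (1, 2, 3): 15 + 23 + (-8) = 30
σ = (1, 3, 2): 15 + 30 + 21 = 66
σ = (2, 1, 3): (-3) + (-9) + (-8) = -20
σ = (2, 3, 1): (-3) + 30 + (-6) = 21
σ = (3, 1, 2): 9 + (-9) + 21 = 21
σ = (3, 2, 1): 9 + 23 + (-6) = 26
Optimal value attained by: σ = (1, 3, 2).
Answer: det⊕(C) = 66; verdict: NONSINGULAR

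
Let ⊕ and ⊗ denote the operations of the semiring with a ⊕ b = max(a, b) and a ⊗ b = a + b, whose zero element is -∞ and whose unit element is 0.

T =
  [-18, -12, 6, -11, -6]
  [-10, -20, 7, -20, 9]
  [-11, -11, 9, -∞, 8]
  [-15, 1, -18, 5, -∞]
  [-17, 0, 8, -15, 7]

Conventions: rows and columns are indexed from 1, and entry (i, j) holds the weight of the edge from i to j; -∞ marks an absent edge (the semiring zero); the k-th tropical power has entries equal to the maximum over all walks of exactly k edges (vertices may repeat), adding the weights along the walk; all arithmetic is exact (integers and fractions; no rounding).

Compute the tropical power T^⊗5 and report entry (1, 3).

T^⊗2:
  [-5, -5, 15, -6, 14]
  [-4, 9, 17, -6, 16]
  [-2, 8, 18, -7, 17]
  [-9, 6, 8, 10, 10]
  [-3, 7, 17, -8, 16]
T^⊗3:
  [4, 14, 24, -1, 23]
  [6, 16, 26, 1, 25]
  [7, 17, 27, 2, 26]
  [-3, 11, 18, 15, 17]
  [6, 16, 26, 1, 25]
T^⊗4:
  [13, 23, 33, 8, 32]
  [15, 25, 35, 10, 34]
  [16, 26, 36, 11, 35]
  [7, 17, 27, 20, 26]
  [15, 25, 35, 10, 34]
T^⊗5:
  [22, 32, 42, 17, 41]
  [24, 34, 44, 19, 43]
  [25, 35, 45, 20, 44]
  [16, 26, 36, 25, 35]
  [24, 34, 44, 19, 43]
Key observation: the optimum is the walk 1->3->3->3->3->3, with weight 6 + 9 + 9 + 9 + 9 = 42.
Optimal value attained by: walk 1->3->3->3->3->3.
Answer: (T^⊗5)[1][3] = 42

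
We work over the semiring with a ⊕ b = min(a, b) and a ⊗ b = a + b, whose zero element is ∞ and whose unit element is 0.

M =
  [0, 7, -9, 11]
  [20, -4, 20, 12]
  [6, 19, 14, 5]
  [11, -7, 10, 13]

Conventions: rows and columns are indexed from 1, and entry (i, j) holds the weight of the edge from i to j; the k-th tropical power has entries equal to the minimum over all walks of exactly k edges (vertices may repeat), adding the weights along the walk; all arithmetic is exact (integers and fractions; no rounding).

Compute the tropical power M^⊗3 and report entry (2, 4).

M^⊗2:
  [-3, 3, -9, -4]
  [16, -8, 11, 8]
  [6, -2, -3, 17]
  [11, -11, 2, 5]
M^⊗3:
  [-3, -11, -12, -4]
  [12, -12, 7, 4]
  [3, -6, -3, 2]
  [8, -15, 2, 1]
Key observation: the optimum is the walk 2->2->2->4, with weight (-4) + (-4) + 12 = 4.
Optimal value attained by: walk 2->2->2->4.
Answer: (M^⊗3)[2][4] = 4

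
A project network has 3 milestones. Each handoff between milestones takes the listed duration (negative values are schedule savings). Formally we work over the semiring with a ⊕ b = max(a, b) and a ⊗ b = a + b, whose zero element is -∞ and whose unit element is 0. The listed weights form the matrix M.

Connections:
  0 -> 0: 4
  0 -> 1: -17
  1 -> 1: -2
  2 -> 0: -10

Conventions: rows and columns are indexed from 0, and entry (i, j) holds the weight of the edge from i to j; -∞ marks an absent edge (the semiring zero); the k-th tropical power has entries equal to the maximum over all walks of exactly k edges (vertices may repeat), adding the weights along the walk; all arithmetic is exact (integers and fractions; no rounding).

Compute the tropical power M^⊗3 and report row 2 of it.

M^⊗2:
  [8, -13, -∞]
  [-∞, -4, -∞]
  [-6, -27, -∞]
M^⊗3:
  [12, -9, -∞]
  [-∞, -6, -∞]
  [-2, -23, -∞]
Answer: row 2 of M^⊗3 = [-2, -23, -∞]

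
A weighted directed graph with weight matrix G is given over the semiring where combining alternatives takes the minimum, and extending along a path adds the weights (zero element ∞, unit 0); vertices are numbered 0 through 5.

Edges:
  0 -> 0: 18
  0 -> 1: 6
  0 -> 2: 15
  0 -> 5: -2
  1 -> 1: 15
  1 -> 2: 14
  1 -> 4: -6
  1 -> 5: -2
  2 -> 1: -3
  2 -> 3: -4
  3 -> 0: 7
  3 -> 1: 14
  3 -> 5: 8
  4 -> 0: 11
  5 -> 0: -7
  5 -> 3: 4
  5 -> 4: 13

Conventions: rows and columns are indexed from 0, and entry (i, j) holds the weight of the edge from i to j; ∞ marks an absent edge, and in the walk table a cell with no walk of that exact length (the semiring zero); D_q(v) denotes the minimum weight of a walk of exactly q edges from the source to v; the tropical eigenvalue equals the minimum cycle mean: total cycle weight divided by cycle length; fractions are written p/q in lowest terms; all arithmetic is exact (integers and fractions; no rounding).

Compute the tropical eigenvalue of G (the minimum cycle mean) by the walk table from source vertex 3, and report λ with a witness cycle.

q=0: [∞, ∞, ∞, 0, ∞, ∞]
q=1: [7, 14, ∞, ∞, ∞, 8]
q=2: [1, 13, 22, 12, 8, 5]
q=3: [-2, 7, 16, 9, 7, -1]
q=4: [-8, 4, 13, 3, 1, -4]
q=5: [-11, -2, 7, 0, -2, -10]
q=6: [-17, -5, 4, -6, -8, -13]
Optimal cycle mean attained by: cycle 0->5->0, total (-2) + (-7), length 2.
Answer: λ = -9/2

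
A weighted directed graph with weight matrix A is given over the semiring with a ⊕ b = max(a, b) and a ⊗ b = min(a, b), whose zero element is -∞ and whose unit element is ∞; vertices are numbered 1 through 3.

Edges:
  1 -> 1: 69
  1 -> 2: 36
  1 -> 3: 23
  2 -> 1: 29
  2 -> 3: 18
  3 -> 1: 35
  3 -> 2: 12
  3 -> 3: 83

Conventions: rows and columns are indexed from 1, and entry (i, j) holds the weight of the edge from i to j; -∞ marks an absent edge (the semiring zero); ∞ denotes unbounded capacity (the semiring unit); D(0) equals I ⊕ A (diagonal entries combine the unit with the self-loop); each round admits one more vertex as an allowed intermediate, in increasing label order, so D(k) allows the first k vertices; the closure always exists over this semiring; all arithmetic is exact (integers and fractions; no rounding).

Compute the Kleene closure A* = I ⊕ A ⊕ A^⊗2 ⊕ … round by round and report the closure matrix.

D(0):
  [∞, 36, 23]
  [29, ∞, 18]
  [35, 12, ∞]
D(1):
  [∞, 36, 23]
  [29, ∞, 23]
  [35, 35, ∞]
D(2):
  [∞, 36, 23]
  [29, ∞, 23]
  [35, 35, ∞]
D(3):
  [∞, 36, 23]
  [29, ∞, 23]
  [35, 35, ∞]
Answer: A* = [[∞, 36, 23], [29, ∞, 23], [35, 35, ∞]]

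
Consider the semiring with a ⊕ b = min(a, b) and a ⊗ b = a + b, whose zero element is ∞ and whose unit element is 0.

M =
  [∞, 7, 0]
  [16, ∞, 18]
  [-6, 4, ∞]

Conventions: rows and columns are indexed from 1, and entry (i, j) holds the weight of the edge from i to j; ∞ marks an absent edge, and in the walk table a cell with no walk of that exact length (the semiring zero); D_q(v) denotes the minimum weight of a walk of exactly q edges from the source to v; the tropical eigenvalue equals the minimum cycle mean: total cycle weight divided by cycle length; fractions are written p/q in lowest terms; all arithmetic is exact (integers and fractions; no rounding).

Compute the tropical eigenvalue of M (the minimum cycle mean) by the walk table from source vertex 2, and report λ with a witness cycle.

q=0: [∞, 0, ∞]
q=1: [16, ∞, 18]
q=2: [12, 22, 16]
q=3: [10, 19, 12]
Optimal cycle mean attained by: cycle 1->3->1, total 0 + (-6), length 2.
Answer: λ = -3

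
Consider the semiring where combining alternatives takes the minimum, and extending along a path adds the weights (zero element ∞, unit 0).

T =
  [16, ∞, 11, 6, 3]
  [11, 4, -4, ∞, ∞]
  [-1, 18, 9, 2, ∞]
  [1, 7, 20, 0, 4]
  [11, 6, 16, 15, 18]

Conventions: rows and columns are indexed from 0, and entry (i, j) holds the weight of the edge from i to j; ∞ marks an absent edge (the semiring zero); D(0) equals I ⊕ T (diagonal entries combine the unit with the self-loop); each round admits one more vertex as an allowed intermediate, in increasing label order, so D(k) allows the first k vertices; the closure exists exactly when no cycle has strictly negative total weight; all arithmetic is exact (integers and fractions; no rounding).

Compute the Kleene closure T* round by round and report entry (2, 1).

D(0):
  [0, ∞, 11, 6, 3]
  [11, 0, -4, ∞, ∞]
  [-1, 18, 0, 2, ∞]
  [1, 7, 20, 0, 4]
  [11, 6, 16, 15, 0]
D(1):
  [0, ∞, 11, 6, 3]
  [11, 0, -4, 17, 14]
  [-1, 18, 0, 2, 2]
  [1, 7, 12, 0, 4]
  [11, 6, 16, 15, 0]
D(2):
  [0, ∞, 11, 6, 3]
  [11, 0, -4, 17, 14]
  [-1, 18, 0, 2, 2]
  [1, 7, 3, 0, 4]
  [11, 6, 2, 15, 0]
D(3):
  [0, 29, 11, 6, 3]
  [-5, 0, -4, -2, -2]
  [-1, 18, 0, 2, 2]
  [1, 7, 3, 0, 4]
  [1, 6, 2, 4, 0]
D(4):
  [0, 13, 9, 6, 3]
  [-5, 0, -4, -2, -2]
  [-1, 9, 0, 2, 2]
  [1, 7, 3, 0, 4]
  [1, 6, 2, 4, 0]
D(5):
  [0, 9, 5, 6, 3]
  [-5, 0, -4, -2, -2]
  [-1, 8, 0, 2, 2]
  [1, 7, 3, 0, 4]
  [1, 6, 2, 4, 0]
Answer: T*[2][1] = 8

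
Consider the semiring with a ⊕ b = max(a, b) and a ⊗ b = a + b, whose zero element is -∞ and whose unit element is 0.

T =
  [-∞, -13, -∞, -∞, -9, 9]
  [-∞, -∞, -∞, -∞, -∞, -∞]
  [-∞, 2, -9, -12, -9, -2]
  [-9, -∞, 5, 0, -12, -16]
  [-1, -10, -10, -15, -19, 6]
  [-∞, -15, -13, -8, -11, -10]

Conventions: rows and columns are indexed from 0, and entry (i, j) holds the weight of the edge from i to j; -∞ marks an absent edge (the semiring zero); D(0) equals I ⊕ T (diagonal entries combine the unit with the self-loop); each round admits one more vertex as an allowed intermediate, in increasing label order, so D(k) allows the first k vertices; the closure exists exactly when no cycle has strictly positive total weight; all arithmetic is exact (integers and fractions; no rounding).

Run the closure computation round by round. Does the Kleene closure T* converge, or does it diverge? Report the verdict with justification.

D(0):
  [0, -13, -∞, -∞, -9, 9]
  [-∞, 0, -∞, -∞, -∞, -∞]
  [-∞, 2, 0, -12, -9, -2]
  [-9, -∞, 5, 0, -12, -16]
  [-1, -10, -10, -15, 0, 6]
  [-∞, -15, -13, -8, -11, 0]
D(1):
  [0, -13, -∞, -∞, -9, 9]
  [-∞, 0, -∞, -∞, -∞, -∞]
  [-∞, 2, 0, -12, -9, -2]
  [-9, -22, 5, 0, -12, 0]
  [-1, -10, -10, -15, 0, 8]
  [-∞, -15, -13, -8, -11, 0]
D(2):
  [0, -13, -∞, -∞, -9, 9]
  [-∞, 0, -∞, -∞, -∞, -∞]
  [-∞, 2, 0, -12, -9, -2]
  [-9, -22, 5, 0, -12, 0]
  [-1, -10, -10, -15, 0, 8]
  [-∞, -15, -13, -8, -11, 0]
D(3):
  [0, -13, -∞, -∞, -9, 9]
  [-∞, 0, -∞, -∞, -∞, -∞]
  [-∞, 2, 0, -12, -9, -2]
  [-9, 7, 5, 0, -4, 3]
  [-1, -8, -10, -15, 0, 8]
  [-∞, -11, -13, -8, -11, 0]
D(4):
  [0, -13, -∞, -∞, -9, 9]
  [-∞, 0, -∞, -∞, -∞, -∞]
  [-21, 2, 0, -12, -9, -2]
  [-9, 7, 5, 0, -4, 3]
  [-1, -8, -10, -15, 0, 8]
  [-17, -1, -3, -8, -11, 0]
D(5):
  [0, -13, -19, -24, -9, 9]
  [-∞, 0, -∞, -∞, -∞, -∞]
  [-10, 2, 0, -12, -9, -1]
  [-5, 7, 5, 0, -4, 4]
  [-1, -8, -10, -15, 0, 8]
  [-12, -1, -3, -8, -11, 0]
D(6):
  [0, 8, 6, 1, -2, 9]
  [-∞, 0, -∞, -∞, -∞, -∞]
  [-10, 2, 0, -9, -9, -1]
  [-5, 7, 5, 0, -4, 4]
  [-1, 7, 5, 0, 0, 8]
  [-12, -1, -3, -8, -11, 0]
Key observation: every diagonal entry stays at the unit through all rounds, so no improving cycle exists.
Answer: CONVERGES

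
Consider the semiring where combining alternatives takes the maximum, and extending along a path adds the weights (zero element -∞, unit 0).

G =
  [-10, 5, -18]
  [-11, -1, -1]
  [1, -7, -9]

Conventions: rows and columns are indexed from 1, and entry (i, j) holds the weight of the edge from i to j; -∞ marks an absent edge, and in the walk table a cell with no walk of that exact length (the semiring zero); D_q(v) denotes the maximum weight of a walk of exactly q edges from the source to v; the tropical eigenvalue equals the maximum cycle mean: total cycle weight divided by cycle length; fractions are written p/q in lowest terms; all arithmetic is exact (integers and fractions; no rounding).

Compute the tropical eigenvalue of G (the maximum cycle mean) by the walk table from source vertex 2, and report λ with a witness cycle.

q=0: [-∞, 0, -∞]
q=1: [-11, -1, -1]
q=2: [0, -2, -2]
q=3: [-1, 5, -3]
Optimal cycle mean attained by: cycle 1->2->3->1, total 5 + (-1) + 1, length 3.
Answer: λ = 5/3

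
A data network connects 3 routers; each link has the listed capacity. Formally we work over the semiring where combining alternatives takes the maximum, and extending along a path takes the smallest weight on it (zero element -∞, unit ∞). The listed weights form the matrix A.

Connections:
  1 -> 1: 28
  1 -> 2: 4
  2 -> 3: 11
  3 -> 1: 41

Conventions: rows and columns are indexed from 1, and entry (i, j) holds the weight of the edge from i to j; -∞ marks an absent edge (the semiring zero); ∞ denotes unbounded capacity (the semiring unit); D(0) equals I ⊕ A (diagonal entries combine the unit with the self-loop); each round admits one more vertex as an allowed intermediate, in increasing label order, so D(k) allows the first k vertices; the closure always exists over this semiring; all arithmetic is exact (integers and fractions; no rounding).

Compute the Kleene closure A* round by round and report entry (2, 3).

D(0):
  [∞, 4, -∞]
  [-∞, ∞, 11]
  [41, -∞, ∞]
D(1):
  [∞, 4, -∞]
  [-∞, ∞, 11]
  [41, 4, ∞]
D(2):
  [∞, 4, 4]
  [-∞, ∞, 11]
  [41, 4, ∞]
D(3):
  [∞, 4, 4]
  [11, ∞, 11]
  [41, 4, ∞]
Answer: A*[2][3] = 11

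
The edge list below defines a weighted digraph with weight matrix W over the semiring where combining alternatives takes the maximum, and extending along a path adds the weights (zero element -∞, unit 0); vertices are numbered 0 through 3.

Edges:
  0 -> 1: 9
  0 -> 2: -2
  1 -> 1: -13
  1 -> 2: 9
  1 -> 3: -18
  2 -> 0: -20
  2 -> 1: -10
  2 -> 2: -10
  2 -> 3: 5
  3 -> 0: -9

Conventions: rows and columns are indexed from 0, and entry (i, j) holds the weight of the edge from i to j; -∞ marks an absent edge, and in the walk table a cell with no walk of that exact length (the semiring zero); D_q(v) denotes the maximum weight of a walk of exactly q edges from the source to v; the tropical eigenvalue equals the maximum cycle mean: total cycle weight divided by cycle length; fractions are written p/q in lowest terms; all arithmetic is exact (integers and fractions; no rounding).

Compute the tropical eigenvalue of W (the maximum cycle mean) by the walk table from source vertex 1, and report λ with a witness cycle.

q=0: [-∞, 0, -∞, -∞]
q=1: [-∞, -13, 9, -18]
q=2: [-11, -1, -1, 14]
q=3: [5, -2, 8, 4]
q=4: [-5, 14, 7, 13]
Optimal cycle mean attained by: cycle 0->1->2->3->0, total 9 + 9 + 5 + (-9), length 4.
Answer: λ = 7/2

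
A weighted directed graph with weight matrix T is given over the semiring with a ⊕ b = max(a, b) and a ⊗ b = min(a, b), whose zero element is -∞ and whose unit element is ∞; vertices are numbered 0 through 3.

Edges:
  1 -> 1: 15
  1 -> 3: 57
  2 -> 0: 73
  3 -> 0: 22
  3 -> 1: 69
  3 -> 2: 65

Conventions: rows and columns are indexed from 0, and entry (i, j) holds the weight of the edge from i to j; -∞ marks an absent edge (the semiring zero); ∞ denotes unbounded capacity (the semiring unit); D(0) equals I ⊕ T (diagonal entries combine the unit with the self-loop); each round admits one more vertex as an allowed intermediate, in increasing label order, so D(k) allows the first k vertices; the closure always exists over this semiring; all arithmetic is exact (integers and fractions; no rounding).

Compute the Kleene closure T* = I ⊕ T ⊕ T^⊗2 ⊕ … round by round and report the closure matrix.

D(0):
  [∞, -∞, -∞, -∞]
  [-∞, ∞, -∞, 57]
  [73, -∞, ∞, -∞]
  [22, 69, 65, ∞]
D(1):
  [∞, -∞, -∞, -∞]
  [-∞, ∞, -∞, 57]
  [73, -∞, ∞, -∞]
  [22, 69, 65, ∞]
D(2):
  [∞, -∞, -∞, -∞]
  [-∞, ∞, -∞, 57]
  [73, -∞, ∞, -∞]
  [22, 69, 65, ∞]
D(3):
  [∞, -∞, -∞, -∞]
  [-∞, ∞, -∞, 57]
  [73, -∞, ∞, -∞]
  [65, 69, 65, ∞]
D(4):
  [∞, -∞, -∞, -∞]
  [57, ∞, 57, 57]
  [73, -∞, ∞, -∞]
  [65, 69, 65, ∞]
Answer: T* = [[∞, -∞, -∞, -∞], [57, ∞, 57, 57], [73, -∞, ∞, -∞], [65, 69, 65, ∞]]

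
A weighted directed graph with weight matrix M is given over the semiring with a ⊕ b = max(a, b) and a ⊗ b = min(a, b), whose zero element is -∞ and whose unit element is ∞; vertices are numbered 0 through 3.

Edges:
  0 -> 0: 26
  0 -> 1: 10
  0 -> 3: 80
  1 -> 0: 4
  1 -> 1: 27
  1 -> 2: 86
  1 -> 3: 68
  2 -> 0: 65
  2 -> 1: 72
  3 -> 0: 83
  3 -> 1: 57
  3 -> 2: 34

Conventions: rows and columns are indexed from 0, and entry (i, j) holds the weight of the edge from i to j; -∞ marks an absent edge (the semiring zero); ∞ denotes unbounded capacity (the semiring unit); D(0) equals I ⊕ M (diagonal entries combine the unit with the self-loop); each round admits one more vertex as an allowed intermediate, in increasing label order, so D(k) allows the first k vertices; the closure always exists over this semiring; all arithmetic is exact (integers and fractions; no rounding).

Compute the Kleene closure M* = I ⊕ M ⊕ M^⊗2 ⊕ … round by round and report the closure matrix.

D(0):
  [∞, 10, -∞, 80]
  [4, ∞, 86, 68]
  [65, 72, ∞, -∞]
  [83, 57, 34, ∞]
D(1):
  [∞, 10, -∞, 80]
  [4, ∞, 86, 68]
  [65, 72, ∞, 65]
  [83, 57, 34, ∞]
D(2):
  [∞, 10, 10, 80]
  [4, ∞, 86, 68]
  [65, 72, ∞, 68]
  [83, 57, 57, ∞]
D(3):
  [∞, 10, 10, 80]
  [65, ∞, 86, 68]
  [65, 72, ∞, 68]
  [83, 57, 57, ∞]
D(4):
  [∞, 57, 57, 80]
  [68, ∞, 86, 68]
  [68, 72, ∞, 68]
  [83, 57, 57, ∞]
Answer: M* = [[∞, 57, 57, 80], [68, ∞, 86, 68], [68, 72, ∞, 68], [83, 57, 57, ∞]]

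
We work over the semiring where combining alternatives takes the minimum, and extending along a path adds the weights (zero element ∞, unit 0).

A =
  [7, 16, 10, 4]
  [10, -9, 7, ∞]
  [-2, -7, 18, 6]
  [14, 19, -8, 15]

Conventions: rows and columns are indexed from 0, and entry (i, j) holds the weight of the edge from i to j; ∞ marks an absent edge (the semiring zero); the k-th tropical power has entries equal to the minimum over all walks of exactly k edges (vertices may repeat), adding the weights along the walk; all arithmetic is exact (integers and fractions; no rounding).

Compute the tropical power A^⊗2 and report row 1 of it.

A^⊗2:
  [8, 3, -4, 11]
  [1, -18, -2, 13]
  [3, -16, -2, 2]
  [-10, -15, 7, -2]
Answer: row 1 of A^⊗2 = [1, -18, -2, 13]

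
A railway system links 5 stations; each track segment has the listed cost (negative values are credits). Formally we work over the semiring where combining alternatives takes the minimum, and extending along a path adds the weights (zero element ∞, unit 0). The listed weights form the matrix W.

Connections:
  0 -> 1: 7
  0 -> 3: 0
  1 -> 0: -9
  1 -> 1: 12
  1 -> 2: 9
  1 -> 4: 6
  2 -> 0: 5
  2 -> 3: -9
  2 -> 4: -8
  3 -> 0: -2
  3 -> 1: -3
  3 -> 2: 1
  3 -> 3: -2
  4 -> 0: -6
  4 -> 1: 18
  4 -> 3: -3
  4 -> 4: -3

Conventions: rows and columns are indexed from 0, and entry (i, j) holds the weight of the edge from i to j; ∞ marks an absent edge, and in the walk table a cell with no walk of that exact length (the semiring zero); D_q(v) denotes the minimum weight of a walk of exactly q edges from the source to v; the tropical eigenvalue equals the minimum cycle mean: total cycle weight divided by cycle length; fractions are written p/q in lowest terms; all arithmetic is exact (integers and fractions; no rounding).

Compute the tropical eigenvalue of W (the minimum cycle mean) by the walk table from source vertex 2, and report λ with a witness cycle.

q=0: [∞, ∞, 0, ∞, ∞]
q=1: [5, ∞, ∞, -9, -8]
q=2: [-14, -12, -8, -11, -11]
q=3: [-21, -14, -10, -17, -16]
q=4: [-23, -20, -16, -21, -19]
q=5: [-29, -24, -20, -25, -24]
Optimal cycle mean attained by: cycle 0->3->1->0, total 0 + (-3) + (-9), length 3.
Answer: λ = -4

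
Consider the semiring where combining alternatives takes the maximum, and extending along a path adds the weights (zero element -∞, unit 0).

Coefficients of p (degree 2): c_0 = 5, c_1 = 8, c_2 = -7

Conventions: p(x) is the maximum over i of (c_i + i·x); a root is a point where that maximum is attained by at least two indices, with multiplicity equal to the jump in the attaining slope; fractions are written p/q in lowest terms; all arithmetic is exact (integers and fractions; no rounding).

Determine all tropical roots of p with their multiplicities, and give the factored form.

hull edge (i=0, c=5) to (i=1, c=8): slope 3, span 1
hull edge (i=1, c=8) to (i=2, c=-7): slope -15, span 1
Factored form: p(x) = -7 ⊗ (x ⊕ (-3)) ⊗ (x ⊕ 15)
Answer: roots = -3 (mult 1), 15 (mult 1)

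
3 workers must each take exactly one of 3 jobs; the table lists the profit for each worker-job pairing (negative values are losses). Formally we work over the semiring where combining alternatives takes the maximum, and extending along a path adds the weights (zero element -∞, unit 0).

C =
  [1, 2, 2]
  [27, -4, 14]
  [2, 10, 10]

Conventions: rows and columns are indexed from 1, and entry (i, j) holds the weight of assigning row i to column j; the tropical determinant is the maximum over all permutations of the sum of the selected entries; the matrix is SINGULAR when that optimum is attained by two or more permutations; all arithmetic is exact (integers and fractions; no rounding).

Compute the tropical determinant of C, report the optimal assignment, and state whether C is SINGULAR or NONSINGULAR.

σ = (1, 2, 3): 1 + (-4) + 10 = 7
σ = (1, 3, 2): 1 + 14 + 10 = 25
σ = (2, 1, 3): 2 + 27 + 10 = 39
σ = (2, 3, 1): 2 + 14 + 2 = 18
σ = (3, 1, 2): 2 + 27 + 10 = 39
σ = (3, 2, 1): 2 + (-4) + 2 = 0
Optimal value attained by: σ = (2, 1, 3).
Answer: det⊕(C) = 39; verdict: SINGULAR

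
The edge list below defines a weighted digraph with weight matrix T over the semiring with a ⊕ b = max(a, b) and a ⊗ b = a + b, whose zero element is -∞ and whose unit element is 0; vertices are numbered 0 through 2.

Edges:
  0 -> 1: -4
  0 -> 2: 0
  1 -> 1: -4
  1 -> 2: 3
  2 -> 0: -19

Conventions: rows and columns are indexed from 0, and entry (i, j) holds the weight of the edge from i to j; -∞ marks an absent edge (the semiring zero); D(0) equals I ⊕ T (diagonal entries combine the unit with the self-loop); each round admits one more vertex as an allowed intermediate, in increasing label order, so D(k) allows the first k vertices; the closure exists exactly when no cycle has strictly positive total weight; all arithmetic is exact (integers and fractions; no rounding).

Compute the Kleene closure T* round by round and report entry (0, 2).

D(0):
  [0, -4, 0]
  [-∞, 0, 3]
  [-19, -∞, 0]
D(1):
  [0, -4, 0]
  [-∞, 0, 3]
  [-19, -23, 0]
D(2):
  [0, -4, 0]
  [-∞, 0, 3]
  [-19, -23, 0]
D(3):
  [0, -4, 0]
  [-16, 0, 3]
  [-19, -23, 0]
Answer: T*[0][2] = 0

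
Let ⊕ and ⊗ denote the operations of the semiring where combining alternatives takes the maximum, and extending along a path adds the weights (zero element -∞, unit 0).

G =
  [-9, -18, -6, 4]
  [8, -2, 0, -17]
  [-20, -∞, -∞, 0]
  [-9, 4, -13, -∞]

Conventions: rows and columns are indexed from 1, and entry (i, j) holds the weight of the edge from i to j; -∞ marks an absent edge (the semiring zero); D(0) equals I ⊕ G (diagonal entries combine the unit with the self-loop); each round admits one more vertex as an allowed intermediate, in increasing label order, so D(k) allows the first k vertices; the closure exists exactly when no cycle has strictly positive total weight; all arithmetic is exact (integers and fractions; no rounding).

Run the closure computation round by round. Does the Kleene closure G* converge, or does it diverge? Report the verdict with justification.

D(0):
  [0, -18, -6, 4]
  [8, 0, 0, -17]
  [-20, -∞, 0, 0]
  [-9, 4, -13, 0]
D(1):
  [0, -18, -6, 4]
  [8, 0, 2, 12]
  [-20, -38, 0, 0]
  [-9, 4, -13, 0]
Detection: at round 2, diagonal entry (4, 4) turns strictly positive.
Key observation: the cycle 4->2->1->4 has total weight 4 + 8 + 4, which is strictly positive.
Answer: DIVERGES — positive cycle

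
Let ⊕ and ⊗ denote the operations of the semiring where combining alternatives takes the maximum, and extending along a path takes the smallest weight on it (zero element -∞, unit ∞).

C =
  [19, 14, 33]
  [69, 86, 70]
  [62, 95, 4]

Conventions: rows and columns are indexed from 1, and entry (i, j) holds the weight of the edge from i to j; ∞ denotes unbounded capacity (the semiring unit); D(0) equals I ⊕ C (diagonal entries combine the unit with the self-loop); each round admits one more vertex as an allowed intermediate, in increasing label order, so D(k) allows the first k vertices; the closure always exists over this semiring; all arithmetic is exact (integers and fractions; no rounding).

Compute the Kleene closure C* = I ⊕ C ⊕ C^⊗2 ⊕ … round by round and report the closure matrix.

D(0):
  [∞, 14, 33]
  [69, ∞, 70]
  [62, 95, ∞]
D(1):
  [∞, 14, 33]
  [69, ∞, 70]
  [62, 95, ∞]
D(2):
  [∞, 14, 33]
  [69, ∞, 70]
  [69, 95, ∞]
D(3):
  [∞, 33, 33]
  [69, ∞, 70]
  [69, 95, ∞]
Answer: C* = [[∞, 33, 33], [69, ∞, 70], [69, 95, ∞]]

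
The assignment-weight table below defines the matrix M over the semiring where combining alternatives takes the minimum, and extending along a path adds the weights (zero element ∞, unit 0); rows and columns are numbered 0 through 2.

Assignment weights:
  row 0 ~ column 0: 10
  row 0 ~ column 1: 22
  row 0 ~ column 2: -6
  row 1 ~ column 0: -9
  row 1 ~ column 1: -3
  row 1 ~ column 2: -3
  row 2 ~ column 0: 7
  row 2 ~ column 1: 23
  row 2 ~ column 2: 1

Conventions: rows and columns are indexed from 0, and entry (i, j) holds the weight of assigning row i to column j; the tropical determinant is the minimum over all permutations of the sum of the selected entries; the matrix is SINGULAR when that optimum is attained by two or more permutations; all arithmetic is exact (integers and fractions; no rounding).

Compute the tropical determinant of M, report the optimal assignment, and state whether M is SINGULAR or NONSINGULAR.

σ = (0, 1, 2): 10 + (-3) + 1 = 8
σ = (0, 2, 1): 10 + (-3) + 23 = 30
σ = (1, 0, 2): 22 + (-9) + 1 = 14
σ = (1, 2, 0): 22 + (-3) + 7 = 26
σ = (2, 0, 1): (-6) + (-9) + 23 = 8
σ = (2, 1, 0): (-6) + (-3) + 7 = -2
Optimal value attained by: σ = (2, 1, 0).
Answer: det⊕(M) = -2; verdict: NONSINGULAR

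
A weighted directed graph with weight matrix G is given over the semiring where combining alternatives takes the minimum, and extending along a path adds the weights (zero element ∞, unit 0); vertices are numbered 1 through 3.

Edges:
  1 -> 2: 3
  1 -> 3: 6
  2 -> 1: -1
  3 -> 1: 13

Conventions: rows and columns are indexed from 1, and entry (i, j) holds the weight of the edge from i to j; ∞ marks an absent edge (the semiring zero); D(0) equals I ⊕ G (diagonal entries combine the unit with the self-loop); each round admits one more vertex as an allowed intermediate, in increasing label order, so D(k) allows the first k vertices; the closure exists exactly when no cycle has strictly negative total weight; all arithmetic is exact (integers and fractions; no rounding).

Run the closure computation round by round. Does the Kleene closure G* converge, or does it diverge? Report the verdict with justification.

D(0):
  [0, 3, 6]
  [-1, 0, ∞]
  [13, ∞, 0]
D(1):
  [0, 3, 6]
  [-1, 0, 5]
  [13, 16, 0]
D(2):
  [0, 3, 6]
  [-1, 0, 5]
  [13, 16, 0]
D(3):
  [0, 3, 6]
  [-1, 0, 5]
  [13, 16, 0]
Key observation: every diagonal entry stays at the unit through all rounds, so no improving cycle exists.
Answer: CONVERGES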